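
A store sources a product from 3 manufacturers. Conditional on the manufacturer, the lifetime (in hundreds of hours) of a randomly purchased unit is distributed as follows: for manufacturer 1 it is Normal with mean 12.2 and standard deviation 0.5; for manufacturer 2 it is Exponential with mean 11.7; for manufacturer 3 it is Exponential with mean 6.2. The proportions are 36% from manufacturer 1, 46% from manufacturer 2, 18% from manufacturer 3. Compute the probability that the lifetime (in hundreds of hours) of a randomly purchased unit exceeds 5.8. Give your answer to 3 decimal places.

Conditional on each manufacturer, P(X > 5.8): 1: 1; 2: 0.609128; 3: 0.392396.
By total probability, P(X > 5.8) = 0.36·1 + 0.46·0.609128 + 0.18·0.392396 = 0.71083.

0.711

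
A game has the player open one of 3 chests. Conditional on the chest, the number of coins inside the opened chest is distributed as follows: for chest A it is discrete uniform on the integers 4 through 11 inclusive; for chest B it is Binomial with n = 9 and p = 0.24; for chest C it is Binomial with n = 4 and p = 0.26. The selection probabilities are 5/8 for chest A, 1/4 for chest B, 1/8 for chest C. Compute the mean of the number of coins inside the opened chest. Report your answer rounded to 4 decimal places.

Component means — A: 7.5; B: 2.16; C: 1.04.
E[X] = 0.625·7.5 + 0.25·2.16 + 0.125·1.04 = 5.3575.

5.3575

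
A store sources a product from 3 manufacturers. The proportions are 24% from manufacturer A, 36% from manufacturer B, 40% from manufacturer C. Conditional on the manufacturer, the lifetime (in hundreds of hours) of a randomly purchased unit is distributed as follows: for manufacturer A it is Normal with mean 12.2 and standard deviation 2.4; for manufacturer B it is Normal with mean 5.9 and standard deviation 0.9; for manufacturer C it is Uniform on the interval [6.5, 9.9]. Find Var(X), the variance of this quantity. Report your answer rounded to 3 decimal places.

Per component, A: μ=12.2, E[X²]=154.6; B: μ=5.9, E[X²]=35.62; C: μ=8.2, E[X²]=68.2033.
E[X] = 0.24·12.2 + 0.36·5.9 + 0.4·8.2 = 8.332.
E[X²] = 0.24·154.6 + 0.36·35.62 + 0.4·68.2033 = 77.2085.
Var(X) = E[X²] − (E[X])² = 77.2085 − 69.4222 = 7.78631.

7.786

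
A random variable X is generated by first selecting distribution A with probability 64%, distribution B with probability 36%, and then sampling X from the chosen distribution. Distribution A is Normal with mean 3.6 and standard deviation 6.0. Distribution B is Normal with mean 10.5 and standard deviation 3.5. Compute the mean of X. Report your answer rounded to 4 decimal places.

6.0840

Component means — A: 3.6; B: 10.5.
E[X] = 0.64·3.6 + 0.36·10.5 = 6.084.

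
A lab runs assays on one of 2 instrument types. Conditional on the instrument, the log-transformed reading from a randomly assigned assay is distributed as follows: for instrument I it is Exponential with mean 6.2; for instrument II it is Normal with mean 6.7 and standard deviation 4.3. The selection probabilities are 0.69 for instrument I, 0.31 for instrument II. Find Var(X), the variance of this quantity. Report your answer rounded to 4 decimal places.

32.3090

Per component, I: μ=6.2, E[X²]=76.88; II: μ=6.7, E[X²]=63.38.
E[X] = 0.69·6.2 + 0.31·6.7 = 6.355.
E[X²] = 0.69·76.88 + 0.31·63.38 = 72.695.
Var(X) = E[X²] − (E[X])² = 72.695 − 40.386 = 32.309.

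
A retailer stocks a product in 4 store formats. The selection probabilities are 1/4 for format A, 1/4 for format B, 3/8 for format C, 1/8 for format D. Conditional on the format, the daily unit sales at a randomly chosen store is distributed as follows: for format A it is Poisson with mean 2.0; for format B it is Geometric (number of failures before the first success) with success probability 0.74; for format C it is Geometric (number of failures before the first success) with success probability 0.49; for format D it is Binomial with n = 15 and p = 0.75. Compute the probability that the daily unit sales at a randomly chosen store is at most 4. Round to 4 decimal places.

0.8486

Conditional on each format, P(X ≤ 4): A: 0.947347; B: 0.998812; C: 0.965497; D: 0.000115336.
By total probability, P(X ≤ 4) = 0.25·0.947347 + 0.25·0.998812 + 0.375·0.965497 + 0.125·0.000115336 = 0.848616.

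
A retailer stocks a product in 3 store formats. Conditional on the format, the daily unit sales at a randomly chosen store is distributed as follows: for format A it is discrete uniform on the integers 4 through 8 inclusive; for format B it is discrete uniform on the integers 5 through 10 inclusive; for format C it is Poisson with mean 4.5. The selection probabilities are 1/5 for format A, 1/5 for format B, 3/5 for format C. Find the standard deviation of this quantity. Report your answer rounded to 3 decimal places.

2.263

Per component, A: μ=6, E[X²]=38; B: μ=7.5, E[X²]=59.1667; C: μ=4.5, E[X²]=24.75.
E[X] = 0.2·6 + 0.2·7.5 + 0.6·4.5 = 5.4.
E[X²] = 0.2·38 + 0.2·59.1667 + 0.6·24.75 = 34.2833.
Var(X) = E[X²] − (E[X])² = 34.2833 − 29.16 = 5.12333.
SD(X) = √5.12333 = 2.26348.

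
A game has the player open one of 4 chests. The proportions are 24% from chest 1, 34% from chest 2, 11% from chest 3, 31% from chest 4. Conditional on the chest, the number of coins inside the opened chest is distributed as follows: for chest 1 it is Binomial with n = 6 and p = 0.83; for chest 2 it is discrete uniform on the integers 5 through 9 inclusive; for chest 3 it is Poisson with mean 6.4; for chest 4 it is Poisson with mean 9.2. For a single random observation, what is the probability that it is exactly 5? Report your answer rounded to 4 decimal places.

0.1980

Conditional on each chest, P(X = 5): 1: 0.401782; 2: 0.2; 3: 0.148674; 4: 0.0554943.
By total probability, P(X = 5) = 0.24·0.401782 + 0.34·0.2 + 0.11·0.148674 + 0.31·0.0554943 = 0.197985.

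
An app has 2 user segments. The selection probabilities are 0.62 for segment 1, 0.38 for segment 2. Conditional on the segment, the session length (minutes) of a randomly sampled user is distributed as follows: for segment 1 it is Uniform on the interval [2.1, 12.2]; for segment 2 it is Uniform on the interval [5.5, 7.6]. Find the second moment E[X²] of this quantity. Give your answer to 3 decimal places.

53.409

For each component E[X²] = Var + (mean)², giving 1: 59.6233; 2: 43.27.
Overall E[X²] = 0.62·59.6233 + 0.38·43.27 = 53.4091.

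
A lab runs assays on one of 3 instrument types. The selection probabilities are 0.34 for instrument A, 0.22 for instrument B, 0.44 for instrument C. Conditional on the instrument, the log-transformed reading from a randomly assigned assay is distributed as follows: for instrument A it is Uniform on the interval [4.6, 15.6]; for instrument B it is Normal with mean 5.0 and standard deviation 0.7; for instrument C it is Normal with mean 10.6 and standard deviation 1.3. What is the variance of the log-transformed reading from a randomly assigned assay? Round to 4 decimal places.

9.2983

Per component, A: μ=10.1, E[X²]=112.093; B: μ=5, E[X²]=25.49; C: μ=10.6, E[X²]=114.05.
E[X] = 0.34·10.1 + 0.22·5 + 0.44·10.6 = 9.198.
E[X²] = 0.34·112.093 + 0.22·25.49 + 0.44·114.05 = 93.9015.
Var(X) = E[X²] − (E[X])² = 93.9015 − 84.6032 = 9.29833.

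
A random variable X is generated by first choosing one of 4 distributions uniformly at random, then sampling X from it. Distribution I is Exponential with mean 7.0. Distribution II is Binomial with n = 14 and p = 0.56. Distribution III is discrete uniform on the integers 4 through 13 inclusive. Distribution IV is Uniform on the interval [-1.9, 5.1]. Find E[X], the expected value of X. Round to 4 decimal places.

Component means — I: 7; II: 7.84; III: 8.5; IV: 1.6.
E[X] = 0.25·7 + 0.25·7.84 + 0.25·8.5 + 0.25·1.6 = 6.235.

6.2350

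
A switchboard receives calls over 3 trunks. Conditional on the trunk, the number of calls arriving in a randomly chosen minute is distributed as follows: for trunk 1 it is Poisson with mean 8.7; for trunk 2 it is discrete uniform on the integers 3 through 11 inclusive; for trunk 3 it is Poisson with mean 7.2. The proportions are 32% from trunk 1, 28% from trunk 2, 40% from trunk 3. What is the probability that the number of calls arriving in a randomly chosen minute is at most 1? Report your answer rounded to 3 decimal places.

0.003

Conditional on each trunk, P(X ≤ 1): 1: 0.00161588; 2: 0; 3: 0.006122.
By total probability, P(X ≤ 1) = 0.32·0.00161588 + 0.28·0 + 0.4·0.006122 = 0.00296588.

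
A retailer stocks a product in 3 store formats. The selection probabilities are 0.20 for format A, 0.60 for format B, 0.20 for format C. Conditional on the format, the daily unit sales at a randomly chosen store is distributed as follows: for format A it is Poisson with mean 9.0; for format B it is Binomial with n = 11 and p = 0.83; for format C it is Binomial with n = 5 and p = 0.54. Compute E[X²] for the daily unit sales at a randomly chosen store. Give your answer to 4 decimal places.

For each component E[X²] = Var + (mean)², giving A: 90; B: 84.909; C: 8.532.
Overall E[X²] = 0.2·90 + 0.6·84.909 + 0.2·8.532 = 70.6518.

70.6518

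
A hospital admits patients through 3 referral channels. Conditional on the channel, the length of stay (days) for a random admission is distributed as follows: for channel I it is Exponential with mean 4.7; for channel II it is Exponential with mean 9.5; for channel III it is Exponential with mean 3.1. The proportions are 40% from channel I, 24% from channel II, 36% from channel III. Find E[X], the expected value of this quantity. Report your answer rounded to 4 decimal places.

Component means — I: 4.7; II: 9.5; III: 3.1.
E[X] = 0.4·4.7 + 0.24·9.5 + 0.36·3.1 = 5.276.

5.2760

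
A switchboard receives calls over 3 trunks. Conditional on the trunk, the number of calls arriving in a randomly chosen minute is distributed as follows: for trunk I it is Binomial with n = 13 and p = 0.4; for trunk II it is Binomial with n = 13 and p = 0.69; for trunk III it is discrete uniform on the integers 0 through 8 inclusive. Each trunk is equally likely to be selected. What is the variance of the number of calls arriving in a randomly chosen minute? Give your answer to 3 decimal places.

8.673

Per component, I: μ=5.2, E[X²]=30.16; II: μ=8.97, E[X²]=83.2416; III: μ=4, E[X²]=22.6667.
E[X] = 0.333333·5.2 + 0.333333·8.97 + 0.333333·4 = 6.05667.
E[X²] = 0.333333·30.16 + 0.333333·83.2416 + 0.333333·22.6667 = 45.3561.
Var(X) = E[X²] − (E[X])² = 45.3561 − 36.6832 = 8.67288.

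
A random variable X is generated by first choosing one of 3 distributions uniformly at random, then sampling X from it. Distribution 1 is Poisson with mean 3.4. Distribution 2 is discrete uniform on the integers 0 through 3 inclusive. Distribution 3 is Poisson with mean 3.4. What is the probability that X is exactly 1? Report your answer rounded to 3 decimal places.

0.159

Conditional on each component, P(X = 1): 1: 0.113469; 2: 0.25; 3: 0.113469.
By total probability, P(X = 1) = 0.333333·0.113469 + 0.333333·0.25 + 0.333333·0.113469 = 0.158979.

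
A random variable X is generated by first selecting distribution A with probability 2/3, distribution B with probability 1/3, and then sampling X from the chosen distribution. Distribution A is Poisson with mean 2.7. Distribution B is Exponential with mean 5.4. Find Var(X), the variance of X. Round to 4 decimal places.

Per component, A: μ=2.7, E[X²]=9.99; B: μ=5.4, E[X²]=58.32.
E[X] = 0.666667·2.7 + 0.333333·5.4 = 3.6.
E[X²] = 0.666667·9.99 + 0.333333·58.32 = 26.1.
Var(X) = E[X²] − (E[X])² = 26.1 − 12.96 = 13.14.

13.1400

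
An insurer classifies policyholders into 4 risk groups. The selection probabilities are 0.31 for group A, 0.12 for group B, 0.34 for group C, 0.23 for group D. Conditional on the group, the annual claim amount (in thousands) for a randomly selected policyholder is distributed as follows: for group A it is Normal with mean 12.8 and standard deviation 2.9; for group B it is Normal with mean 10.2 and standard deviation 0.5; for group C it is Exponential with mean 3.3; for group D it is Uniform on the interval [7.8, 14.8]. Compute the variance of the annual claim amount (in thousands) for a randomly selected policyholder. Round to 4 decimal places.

24.1838

Per component, A: μ=12.8, E[X²]=172.25; B: μ=10.2, E[X²]=104.29; C: μ=3.3, E[X²]=21.78; D: μ=11.3, E[X²]=131.773.
E[X] = 0.31·12.8 + 0.12·10.2 + 0.34·3.3 + 0.23·11.3 = 8.913.
E[X²] = 0.31·172.25 + 0.12·104.29 + 0.34·21.78 + 0.23·131.773 = 103.625.
Var(X) = E[X²] − (E[X])² = 103.625 − 79.4416 = 24.1838.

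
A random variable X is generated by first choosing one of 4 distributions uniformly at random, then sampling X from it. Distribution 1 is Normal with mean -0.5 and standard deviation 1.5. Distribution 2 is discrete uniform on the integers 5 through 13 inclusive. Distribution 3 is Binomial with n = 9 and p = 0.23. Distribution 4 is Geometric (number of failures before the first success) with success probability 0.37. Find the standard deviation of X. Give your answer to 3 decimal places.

4.059

Per component, 1: μ=-0.5, E[X²]=2.5; 2: μ=9, E[X²]=87.6667; 3: μ=2.07, E[X²]=5.8788; 4: μ=1.7027, E[X²]=7.5011.
E[X] = 0.25·-0.5 + 0.25·9 + 0.25·2.07 + 0.25·1.7027 = 3.06818.
E[X²] = 0.25·2.5 + 0.25·87.6667 + 0.25·5.8788 + 0.25·7.5011 = 25.8866.
Var(X) = E[X²] − (E[X])² = 25.8866 − 9.4137 = 16.4729.
SD(X) = √16.4729 = 4.05869.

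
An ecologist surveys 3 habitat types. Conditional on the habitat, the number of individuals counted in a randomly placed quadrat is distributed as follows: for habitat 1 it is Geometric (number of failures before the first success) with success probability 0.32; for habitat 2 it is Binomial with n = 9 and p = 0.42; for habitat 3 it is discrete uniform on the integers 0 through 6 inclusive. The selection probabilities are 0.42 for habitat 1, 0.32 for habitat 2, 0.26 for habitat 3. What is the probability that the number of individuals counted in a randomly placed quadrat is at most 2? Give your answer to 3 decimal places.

Conditional on each habitat, P(X ≤ 2): 1: 0.685568; 2: 0.196051; 3: 0.428571.
By total probability, P(X ≤ 2) = 0.42·0.685568 + 0.32·0.196051 + 0.26·0.428571 = 0.462104.

0.462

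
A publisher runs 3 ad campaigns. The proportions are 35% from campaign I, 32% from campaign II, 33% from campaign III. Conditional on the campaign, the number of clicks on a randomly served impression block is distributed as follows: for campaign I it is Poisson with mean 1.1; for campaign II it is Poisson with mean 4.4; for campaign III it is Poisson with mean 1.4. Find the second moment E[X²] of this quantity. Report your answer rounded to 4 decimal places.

9.5205

For each component E[X²] = Var + (mean)², giving I: 2.31; II: 23.76; III: 3.36.
Overall E[X²] = 0.35·2.31 + 0.32·23.76 + 0.33·3.36 = 9.5205.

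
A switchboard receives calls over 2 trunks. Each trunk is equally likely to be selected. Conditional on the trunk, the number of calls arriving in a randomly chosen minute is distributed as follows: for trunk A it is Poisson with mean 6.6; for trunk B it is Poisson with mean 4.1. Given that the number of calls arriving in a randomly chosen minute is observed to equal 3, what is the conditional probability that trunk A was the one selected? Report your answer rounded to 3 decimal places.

Likelihoods P(X=3 | ·): A: 0.0651834; B: 0.190368.
Posterior ∝ prior × likelihood. Numerator for A: 0.5·0.0651834 = 0.0325917.
Normalizing constant: 0.5·0.0651834 + 0.5·0.190368 = 0.127775.
P(A | observation) = 0.0325917 / 0.127775 = 0.25507.

0.255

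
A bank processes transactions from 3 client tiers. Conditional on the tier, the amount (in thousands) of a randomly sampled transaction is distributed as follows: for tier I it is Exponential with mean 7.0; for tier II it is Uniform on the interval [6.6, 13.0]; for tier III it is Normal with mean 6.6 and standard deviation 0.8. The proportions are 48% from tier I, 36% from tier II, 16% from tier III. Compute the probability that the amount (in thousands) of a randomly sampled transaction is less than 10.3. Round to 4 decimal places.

Conditional on each tier, P(X < 10.3): I: 0.770403; II: 0.578125; III: 0.999998.
By total probability, P(X < 10.3) = 0.48·0.770403 + 0.36·0.578125 + 0.16·0.999998 = 0.737918.

0.7379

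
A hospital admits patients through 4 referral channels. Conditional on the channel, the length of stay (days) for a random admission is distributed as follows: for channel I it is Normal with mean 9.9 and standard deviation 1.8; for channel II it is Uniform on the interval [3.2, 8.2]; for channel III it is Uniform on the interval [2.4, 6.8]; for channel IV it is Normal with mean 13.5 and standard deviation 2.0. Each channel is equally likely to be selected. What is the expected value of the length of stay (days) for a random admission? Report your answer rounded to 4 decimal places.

8.4250

Component means — I: 9.9; II: 5.7; III: 4.6; IV: 13.5.
E[X] = 0.25·9.9 + 0.25·5.7 + 0.25·4.6 + 0.25·13.5 = 8.425.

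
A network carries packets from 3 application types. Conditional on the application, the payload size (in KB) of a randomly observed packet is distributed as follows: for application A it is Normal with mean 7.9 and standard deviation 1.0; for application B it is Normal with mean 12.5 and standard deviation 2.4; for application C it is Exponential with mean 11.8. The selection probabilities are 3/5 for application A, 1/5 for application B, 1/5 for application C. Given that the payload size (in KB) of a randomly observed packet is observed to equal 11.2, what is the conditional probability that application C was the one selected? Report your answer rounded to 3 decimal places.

Likelihoods f(11.2 | ·): A: 0.00172257; B: 0.143545; C: 0.0328024.
Posterior ∝ prior × likelihood. Numerator for C: 0.2·0.0328024 = 0.00656049.
Normalizing constant: 0.6·0.00172257 + 0.2·0.143545 + 0.2·0.0328024 = 0.036303.
P(C | observation) = 0.00656049 / 0.036303 = 0.180715.

0.181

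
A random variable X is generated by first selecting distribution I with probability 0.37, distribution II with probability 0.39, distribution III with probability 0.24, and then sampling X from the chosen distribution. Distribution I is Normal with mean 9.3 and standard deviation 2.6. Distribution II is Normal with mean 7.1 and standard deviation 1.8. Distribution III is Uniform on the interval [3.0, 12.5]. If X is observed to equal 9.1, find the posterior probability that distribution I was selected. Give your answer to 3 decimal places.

Likelihoods f(9.1 | ·): I: 0.152986; II: 0.119551; III: 0.105263.
Posterior ∝ prior × likelihood. Numerator for I: 0.37·0.152986 = 0.0566048.
Normalizing constant: 0.37·0.152986 + 0.39·0.119551 + 0.24·0.105263 = 0.128493.
P(I | observation) = 0.0566048 / 0.128493 = 0.440528.

0.441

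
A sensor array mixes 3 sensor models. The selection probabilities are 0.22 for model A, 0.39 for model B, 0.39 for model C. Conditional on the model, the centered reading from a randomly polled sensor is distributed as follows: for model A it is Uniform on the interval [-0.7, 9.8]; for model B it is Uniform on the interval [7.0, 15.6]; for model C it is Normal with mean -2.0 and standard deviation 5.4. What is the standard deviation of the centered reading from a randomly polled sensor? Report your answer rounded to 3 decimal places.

7.092

Per component, A: μ=4.55, E[X²]=29.89; B: μ=11.3, E[X²]=133.853; C: μ=-2, E[X²]=33.16.
E[X] = 0.22·4.55 + 0.39·11.3 + 0.39·-2 = 4.628.
E[X²] = 0.22·29.89 + 0.39·133.853 + 0.39·33.16 = 71.711.
Var(X) = E[X²] − (E[X])² = 71.711 − 21.4184 = 50.2926.
SD(X) = √50.2926 = 7.09173.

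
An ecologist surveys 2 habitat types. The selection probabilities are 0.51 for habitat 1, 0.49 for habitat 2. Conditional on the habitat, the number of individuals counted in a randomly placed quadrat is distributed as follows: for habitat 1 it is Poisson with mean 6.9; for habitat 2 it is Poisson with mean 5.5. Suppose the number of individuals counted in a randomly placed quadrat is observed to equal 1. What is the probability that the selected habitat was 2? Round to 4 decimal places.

0.7564

Likelihoods P(X=1 | ·): 1: 0.00695372; 2: 0.0224772.
Posterior ∝ prior × likelihood. Numerator for 2: 0.49·0.0224772 = 0.0110138.
Normalizing constant: 0.51·0.00695372 + 0.49·0.0224772 = 0.0145602.
P(2 | observation) = 0.0110138 / 0.0145602 = 0.756433.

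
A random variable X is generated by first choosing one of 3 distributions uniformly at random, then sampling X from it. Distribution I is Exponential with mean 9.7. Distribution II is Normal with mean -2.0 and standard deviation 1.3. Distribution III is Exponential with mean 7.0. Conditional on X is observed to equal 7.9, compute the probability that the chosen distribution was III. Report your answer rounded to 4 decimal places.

0.5030

Likelihoods f(7.9 | ·): I: 0.0456588; II: 7.8291e-14; III: 0.0462136.
Posterior ∝ prior × likelihood. Numerator for III: 0.333333·0.0462136 = 0.0154045.
Normalizing constant: 0.333333·0.0456588 + 0.333333·7.8291e-14 + 0.333333·0.0462136 = 0.0306241.
P(III | observation) = 0.0154045 / 0.0306241 = 0.503019.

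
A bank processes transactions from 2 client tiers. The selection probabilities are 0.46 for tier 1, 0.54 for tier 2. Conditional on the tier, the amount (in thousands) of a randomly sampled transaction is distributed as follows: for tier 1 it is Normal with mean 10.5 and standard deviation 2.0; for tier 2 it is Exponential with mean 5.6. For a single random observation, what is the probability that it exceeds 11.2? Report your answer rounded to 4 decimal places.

0.2401

Conditional on each tier, P(X > 11.2): 1: 0.363169; 2: 0.135335.
By total probability, P(X > 11.2) = 0.46·0.363169 + 0.54·0.135335 = 0.240139.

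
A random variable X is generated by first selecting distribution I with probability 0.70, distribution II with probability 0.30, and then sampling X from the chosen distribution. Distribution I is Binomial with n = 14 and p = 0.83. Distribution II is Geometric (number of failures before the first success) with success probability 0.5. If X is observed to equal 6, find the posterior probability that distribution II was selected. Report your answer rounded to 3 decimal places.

0.830

Likelihoods P(X=6 | ·): I: 0.000684881; II: 0.0078125.
Posterior ∝ prior × likelihood. Numerator for II: 0.3·0.0078125 = 0.00234375.
Normalizing constant: 0.7·0.000684881 + 0.3·0.0078125 = 0.00282317.
P(II | observation) = 0.00234375 / 0.00282317 = 0.830185.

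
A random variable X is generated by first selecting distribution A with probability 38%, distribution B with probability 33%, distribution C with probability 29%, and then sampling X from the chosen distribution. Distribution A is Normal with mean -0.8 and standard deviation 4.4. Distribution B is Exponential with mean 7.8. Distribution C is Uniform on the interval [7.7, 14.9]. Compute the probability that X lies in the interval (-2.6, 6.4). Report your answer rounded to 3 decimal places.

Conditional on each component, P(-2.6 < X < 6.4): A: 0.607882; B: 0.559794; C: 0.
By total probability, P(-2.6 < X < 6.4) = 0.38·0.607882 + 0.33·0.559794 + 0.29·0 = 0.415727.

0.416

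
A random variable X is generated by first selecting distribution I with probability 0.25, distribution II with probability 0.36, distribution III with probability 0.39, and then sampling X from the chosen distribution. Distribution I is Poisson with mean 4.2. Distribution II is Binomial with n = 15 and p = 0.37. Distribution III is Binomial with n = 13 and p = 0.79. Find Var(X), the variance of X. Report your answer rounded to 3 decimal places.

Per component, I: μ=4.2, E[X²]=21.84; II: μ=5.55, E[X²]=34.299; III: μ=10.27, E[X²]=107.63.
E[X] = 0.25·4.2 + 0.36·5.55 + 0.39·10.27 = 7.0533.
E[X²] = 0.25·21.84 + 0.36·34.299 + 0.39·107.63 = 59.7832.
Var(X) = E[X²] − (E[X])² = 59.7832 − 49.749 = 10.0341.

10.034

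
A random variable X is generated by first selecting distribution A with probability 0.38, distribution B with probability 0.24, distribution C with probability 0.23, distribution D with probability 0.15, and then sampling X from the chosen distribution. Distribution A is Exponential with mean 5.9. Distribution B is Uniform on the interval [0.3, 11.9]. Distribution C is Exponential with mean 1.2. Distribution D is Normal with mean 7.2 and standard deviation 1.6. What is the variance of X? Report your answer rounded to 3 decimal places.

21.276

Per component, A: μ=5.9, E[X²]=69.62; B: μ=6.1, E[X²]=48.4233; C: μ=1.2, E[X²]=2.88; D: μ=7.2, E[X²]=54.4.
E[X] = 0.38·5.9 + 0.24·6.1 + 0.23·1.2 + 0.15·7.2 = 5.062.
E[X²] = 0.38·69.62 + 0.24·48.4233 + 0.23·2.88 + 0.15·54.4 = 46.8996.
Var(X) = E[X²] − (E[X])² = 46.8996 − 25.6238 = 21.2758.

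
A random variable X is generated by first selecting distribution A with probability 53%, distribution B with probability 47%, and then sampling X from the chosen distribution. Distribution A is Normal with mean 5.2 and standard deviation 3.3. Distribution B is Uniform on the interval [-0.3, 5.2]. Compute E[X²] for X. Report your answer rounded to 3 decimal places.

24.109

For each component E[X²] = Var + (mean)², giving A: 37.93; B: 8.52333.
Overall E[X²] = 0.53·37.93 + 0.47·8.52333 = 24.1089.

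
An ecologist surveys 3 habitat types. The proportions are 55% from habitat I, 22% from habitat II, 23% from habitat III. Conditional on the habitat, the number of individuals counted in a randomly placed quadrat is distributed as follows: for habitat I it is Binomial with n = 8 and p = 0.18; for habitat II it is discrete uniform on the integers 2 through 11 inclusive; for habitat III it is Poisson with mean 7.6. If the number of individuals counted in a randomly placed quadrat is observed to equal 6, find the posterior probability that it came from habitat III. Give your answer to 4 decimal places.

0.5795

Likelihoods P(X=6 | ·): I: 0.000640355; II: 0.1; III: 0.13394.
Posterior ∝ prior × likelihood. Numerator for III: 0.23·0.13394 = 0.0308062.
Normalizing constant: 0.55·0.000640355 + 0.22·0.1 + 0.23·0.13394 = 0.0531584.
P(III | observation) = 0.0308062 / 0.0531584 = 0.579518.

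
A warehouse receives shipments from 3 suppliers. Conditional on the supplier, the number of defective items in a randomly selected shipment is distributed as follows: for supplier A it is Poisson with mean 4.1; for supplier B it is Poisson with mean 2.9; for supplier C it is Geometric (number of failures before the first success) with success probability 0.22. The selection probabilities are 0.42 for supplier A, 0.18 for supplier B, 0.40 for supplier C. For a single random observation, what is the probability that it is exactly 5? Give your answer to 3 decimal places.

Conditional on each supplier, P(X = 5): A: 0.160004; B: 0.0940491; C: 0.0635178.
By total probability, P(X = 5) = 0.42·0.160004 + 0.18·0.0940491 + 0.4·0.0635178 = 0.109538.

0.110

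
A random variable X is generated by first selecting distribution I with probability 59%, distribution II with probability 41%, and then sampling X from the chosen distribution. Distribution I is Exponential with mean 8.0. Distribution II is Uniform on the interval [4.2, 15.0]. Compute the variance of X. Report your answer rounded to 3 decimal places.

Per component, I: μ=8, E[X²]=128; II: μ=9.6, E[X²]=101.88.
E[X] = 0.59·8 + 0.41·9.6 = 8.656.
E[X²] = 0.59·128 + 0.41·101.88 = 117.291.
Var(X) = E[X²] − (E[X])² = 117.291 − 74.9263 = 42.3645.

42.364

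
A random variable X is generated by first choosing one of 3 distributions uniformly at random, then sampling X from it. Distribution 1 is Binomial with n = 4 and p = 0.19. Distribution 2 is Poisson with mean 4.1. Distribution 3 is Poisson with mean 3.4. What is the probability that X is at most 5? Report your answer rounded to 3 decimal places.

Conditional on each component, P(X ≤ 5): 1: 1; 2: 0.769312; 3: 0.870542.
By total probability, P(X ≤ 5) = 0.333333·1 + 0.333333·0.769312 + 0.333333·0.870542 = 0.879952.

0.880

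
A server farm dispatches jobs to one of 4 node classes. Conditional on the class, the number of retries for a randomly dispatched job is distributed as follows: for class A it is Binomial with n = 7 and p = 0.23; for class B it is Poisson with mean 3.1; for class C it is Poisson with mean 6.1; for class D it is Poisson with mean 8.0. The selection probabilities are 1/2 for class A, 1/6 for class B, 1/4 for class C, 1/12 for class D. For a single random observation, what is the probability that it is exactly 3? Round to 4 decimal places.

0.1357

Conditional on each class, P(X = 3): A: 0.149697; B: 0.223677; C: 0.0848481; D: 0.0286261.
By total probability, P(X = 3) = 0.5·0.149697 + 0.166667·0.223677 + 0.25·0.0848481 + 0.0833333·0.0286261 = 0.135726.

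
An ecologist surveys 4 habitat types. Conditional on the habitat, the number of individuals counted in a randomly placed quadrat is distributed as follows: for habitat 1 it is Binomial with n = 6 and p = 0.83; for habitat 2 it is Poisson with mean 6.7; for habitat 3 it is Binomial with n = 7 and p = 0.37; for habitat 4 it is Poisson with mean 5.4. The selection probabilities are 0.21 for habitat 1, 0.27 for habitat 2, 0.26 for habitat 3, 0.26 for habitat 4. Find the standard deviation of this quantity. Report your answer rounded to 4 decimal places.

Per component, 1: μ=4.98, E[X²]=25.647; 2: μ=6.7, E[X²]=51.59; 3: μ=2.59, E[X²]=8.3398; 4: μ=5.4, E[X²]=34.56.
E[X] = 0.21·4.98 + 0.27·6.7 + 0.26·2.59 + 0.26·5.4 = 4.9322.
E[X²] = 0.21·25.647 + 0.27·51.59 + 0.26·8.3398 + 0.26·34.56 = 30.4691.
Var(X) = E[X²] − (E[X])² = 30.4691 − 24.3266 = 6.14252.
SD(X) = √6.14252 = 2.47841.

2.4784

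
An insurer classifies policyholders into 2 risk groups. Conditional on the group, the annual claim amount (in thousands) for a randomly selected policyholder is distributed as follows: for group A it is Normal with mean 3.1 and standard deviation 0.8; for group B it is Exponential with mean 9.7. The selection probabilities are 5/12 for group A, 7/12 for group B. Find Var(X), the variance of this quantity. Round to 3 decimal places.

Per component, A: μ=3.1, E[X²]=10.25; B: μ=9.7, E[X²]=188.18.
E[X] = 0.416667·3.1 + 0.583333·9.7 = 6.95.
E[X²] = 0.416667·10.25 + 0.583333·188.18 = 114.042.
Var(X) = E[X²] − (E[X])² = 114.042 − 48.3025 = 65.74.

65.740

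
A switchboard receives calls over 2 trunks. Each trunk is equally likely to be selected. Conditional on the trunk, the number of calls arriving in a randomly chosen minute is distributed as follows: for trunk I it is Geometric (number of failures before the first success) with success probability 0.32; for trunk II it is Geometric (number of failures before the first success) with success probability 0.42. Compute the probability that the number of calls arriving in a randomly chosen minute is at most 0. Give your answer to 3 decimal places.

Conditional on each trunk, P(X ≤ 0): I: 0.32; II: 0.42.
By total probability, P(X ≤ 0) = 0.5·0.32 + 0.5·0.42 = 0.37.

0.370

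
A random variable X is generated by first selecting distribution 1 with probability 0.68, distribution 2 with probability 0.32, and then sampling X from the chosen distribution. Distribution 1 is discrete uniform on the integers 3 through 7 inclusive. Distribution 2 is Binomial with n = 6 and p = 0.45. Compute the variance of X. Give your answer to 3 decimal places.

Per component, 1: μ=5, E[X²]=27; 2: μ=2.7, E[X²]=8.775.
E[X] = 0.68·5 + 0.32·2.7 = 4.264.
E[X²] = 0.68·27 + 0.32·8.775 = 21.168.
Var(X) = E[X²] − (E[X])² = 21.168 − 18.1817 = 2.9863.

2.986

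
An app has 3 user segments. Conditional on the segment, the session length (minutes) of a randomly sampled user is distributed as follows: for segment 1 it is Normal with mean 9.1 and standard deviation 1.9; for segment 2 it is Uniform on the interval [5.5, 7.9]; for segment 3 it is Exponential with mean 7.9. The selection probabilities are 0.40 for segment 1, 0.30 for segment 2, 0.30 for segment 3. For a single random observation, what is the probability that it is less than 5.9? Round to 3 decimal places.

0.226

Conditional on each segment, P(X < 5.9): 1: 0.0460705; 2: 0.166667; 3: 0.526136.
By total probability, P(X < 5.9) = 0.4·0.0460705 + 0.3·0.166667 + 0.3·0.526136 = 0.226269.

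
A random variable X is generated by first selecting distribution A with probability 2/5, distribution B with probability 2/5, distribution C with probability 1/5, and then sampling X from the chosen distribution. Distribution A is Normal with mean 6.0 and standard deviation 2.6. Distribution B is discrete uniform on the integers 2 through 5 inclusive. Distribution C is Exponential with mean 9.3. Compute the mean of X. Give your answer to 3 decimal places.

Component means — A: 6; B: 3.5; C: 9.3.
E[X] = 0.4·6 + 0.4·3.5 + 0.2·9.3 = 5.66.

5.660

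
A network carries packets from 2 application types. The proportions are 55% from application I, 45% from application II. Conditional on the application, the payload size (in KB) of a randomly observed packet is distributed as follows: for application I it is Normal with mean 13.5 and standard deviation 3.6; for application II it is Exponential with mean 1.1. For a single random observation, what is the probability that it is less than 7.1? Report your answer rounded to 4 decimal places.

Conditional on each application, P(X < 7.1): I: 0.0377202; II: 0.998427.
By total probability, P(X < 7.1) = 0.55·0.0377202 + 0.45·0.998427 = 0.470038.

0.4700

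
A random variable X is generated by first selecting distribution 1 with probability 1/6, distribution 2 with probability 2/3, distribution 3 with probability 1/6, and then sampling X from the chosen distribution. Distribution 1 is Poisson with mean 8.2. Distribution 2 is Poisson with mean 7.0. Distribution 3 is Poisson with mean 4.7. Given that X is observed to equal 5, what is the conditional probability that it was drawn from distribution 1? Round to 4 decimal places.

0.1103

Likelihoods P(X=5 | ·): 1: 0.0848542; 2: 0.127717; 3: 0.17383.
Posterior ∝ prior × likelihood. Numerator for 1: 0.166667·0.0848542 = 0.0141424.
Normalizing constant: 0.166667·0.0848542 + 0.666667·0.127717 + 0.166667·0.17383 = 0.128258.
P(1 | observation) = 0.0141424 / 0.128258 = 0.110265.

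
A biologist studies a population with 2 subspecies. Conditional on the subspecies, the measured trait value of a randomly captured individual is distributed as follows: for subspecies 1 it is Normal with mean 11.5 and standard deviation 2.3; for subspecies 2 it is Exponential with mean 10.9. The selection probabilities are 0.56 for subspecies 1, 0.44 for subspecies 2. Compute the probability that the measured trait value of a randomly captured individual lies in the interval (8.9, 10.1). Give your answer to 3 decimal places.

Conditional on each subspecies, P(8.9 < X < 10.1): 1: 0.142217; 2: 0.0460745.
By total probability, P(8.9 < X < 10.1) = 0.56·0.142217 + 0.44·0.0460745 = 0.099914.

0.100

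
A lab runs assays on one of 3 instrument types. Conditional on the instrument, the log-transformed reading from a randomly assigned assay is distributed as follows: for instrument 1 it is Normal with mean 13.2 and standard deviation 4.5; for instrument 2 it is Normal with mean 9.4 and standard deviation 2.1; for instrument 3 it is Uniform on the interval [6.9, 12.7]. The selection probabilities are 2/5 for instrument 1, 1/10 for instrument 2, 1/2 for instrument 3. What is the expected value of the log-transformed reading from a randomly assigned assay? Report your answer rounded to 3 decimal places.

11.120

Component means — 1: 13.2; 2: 9.4; 3: 9.8.
E[X] = 0.4·13.2 + 0.1·9.4 + 0.5·9.8 = 11.12.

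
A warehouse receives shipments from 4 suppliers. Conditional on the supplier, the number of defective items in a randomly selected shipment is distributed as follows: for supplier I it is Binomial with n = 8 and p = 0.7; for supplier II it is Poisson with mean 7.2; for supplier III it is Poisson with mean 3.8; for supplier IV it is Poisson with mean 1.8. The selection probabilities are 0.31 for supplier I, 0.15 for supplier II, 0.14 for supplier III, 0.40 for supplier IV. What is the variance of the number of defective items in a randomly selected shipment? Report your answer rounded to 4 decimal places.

Per component, I: μ=5.6, E[X²]=33.04; II: μ=7.2, E[X²]=59.04; III: μ=3.8, E[X²]=18.24; IV: μ=1.8, E[X²]=5.04.
E[X] = 0.31·5.6 + 0.15·7.2 + 0.14·3.8 + 0.4·1.8 = 4.068.
E[X²] = 0.31·33.04 + 0.15·59.04 + 0.14·18.24 + 0.4·5.04 = 23.668.
Var(X) = E[X²] − (E[X])² = 23.668 − 16.5486 = 7.11938.

7.1194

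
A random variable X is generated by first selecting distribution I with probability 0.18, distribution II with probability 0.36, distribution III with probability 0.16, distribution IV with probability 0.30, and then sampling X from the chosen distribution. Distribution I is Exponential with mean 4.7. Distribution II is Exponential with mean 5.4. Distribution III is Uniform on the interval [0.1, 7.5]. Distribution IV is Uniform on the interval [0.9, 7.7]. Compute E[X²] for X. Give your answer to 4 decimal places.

For each component E[X²] = Var + (mean)², giving I: 44.18; II: 58.32; III: 19.0033; IV: 22.3433.
Overall E[X²] = 0.18·44.18 + 0.36·58.32 + 0.16·19.0033 + 0.3·22.3433 = 38.6911.

38.6911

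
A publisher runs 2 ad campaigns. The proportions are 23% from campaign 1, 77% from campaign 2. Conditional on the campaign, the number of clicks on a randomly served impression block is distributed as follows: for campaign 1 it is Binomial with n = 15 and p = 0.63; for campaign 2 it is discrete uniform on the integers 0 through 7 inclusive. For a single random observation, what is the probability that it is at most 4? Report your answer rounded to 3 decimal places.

Conditional on each campaign, P(X ≤ 4): 1: 0.00468503; 2: 0.625.
By total probability, P(X ≤ 4) = 0.23·0.00468503 + 0.77·0.625 = 0.482328.

0.482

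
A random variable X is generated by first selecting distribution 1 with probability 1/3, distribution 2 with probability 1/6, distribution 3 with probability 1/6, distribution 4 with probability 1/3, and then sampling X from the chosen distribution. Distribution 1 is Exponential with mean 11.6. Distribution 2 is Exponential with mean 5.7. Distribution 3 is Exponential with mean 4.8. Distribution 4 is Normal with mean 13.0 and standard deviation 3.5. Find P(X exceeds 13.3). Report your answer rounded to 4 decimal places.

0.2878

Conditional on each component, P(X > 13.3): 1: 0.317731; 2: 0.096972; 3: 0.0626098; 4: 0.465847.
By total probability, P(X > 13.3) = 0.333333·0.317731 + 0.166667·0.096972 + 0.166667·0.0626098 + 0.333333·0.465847 = 0.287789.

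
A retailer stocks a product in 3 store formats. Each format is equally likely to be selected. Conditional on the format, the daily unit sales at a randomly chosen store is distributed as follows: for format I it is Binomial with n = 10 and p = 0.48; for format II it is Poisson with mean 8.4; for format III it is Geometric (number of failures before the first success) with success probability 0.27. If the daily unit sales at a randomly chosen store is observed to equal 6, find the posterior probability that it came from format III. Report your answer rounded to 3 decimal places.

Likelihoods P(X=6 | ·): I: 0.187793; II: 0.109716; III: 0.0408602.
Posterior ∝ prior × likelihood. Numerator for III: 0.333333·0.0408602 = 0.0136201.
Normalizing constant: 0.333333·0.187793 + 0.333333·0.109716 + 0.333333·0.0408602 = 0.11279.
P(III | observation) = 0.0136201 / 0.11279 = 0.120756.

0.121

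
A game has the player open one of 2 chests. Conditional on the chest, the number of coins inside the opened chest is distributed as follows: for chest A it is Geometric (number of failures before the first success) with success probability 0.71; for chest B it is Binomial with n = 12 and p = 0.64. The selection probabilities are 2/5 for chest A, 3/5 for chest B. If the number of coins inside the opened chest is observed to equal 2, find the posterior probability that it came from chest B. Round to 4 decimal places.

Likelihoods P(X=2 | ·): A: 0.059711; B: 0.000988391.
Posterior ∝ prior × likelihood. Numerator for B: 0.6·0.000988391 = 0.000593035.
Normalizing constant: 0.4·0.059711 + 0.6·0.000988391 = 0.0244774.
P(B | observation) = 0.000593035 / 0.0244774 = 0.0242278.

0.0242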